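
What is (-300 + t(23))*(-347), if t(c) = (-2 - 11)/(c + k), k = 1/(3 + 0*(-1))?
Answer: 7300533/70 ≈ 1.0429e+5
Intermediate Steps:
k = ⅓ (k = 1/(3 + 0) = 1/3 = ⅓ ≈ 0.33333)
t(c) = -13/(⅓ + c) (t(c) = (-2 - 11)/(c + ⅓) = -13/(⅓ + c))
(-300 + t(23))*(-347) = (-300 - 39/(1 + 3*23))*(-347) = (-300 - 39/(1 + 69))*(-347) = (-300 - 39/70)*(-347) = -21039/70*(-347) = 7300533/70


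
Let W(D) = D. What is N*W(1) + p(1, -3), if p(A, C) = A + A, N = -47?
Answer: -45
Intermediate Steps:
p(A, C) = 2*A
N*W(1) + p(1, -3) = -47*1 + 2*1 = -47 + 2 = -45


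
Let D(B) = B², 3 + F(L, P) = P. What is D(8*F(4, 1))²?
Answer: 65536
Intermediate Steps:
F(L, P) = -3 + P
D(8*F(4, 1))² = ((8*(-3 + 1))²)² = ((8*(-2))²)² = ((-16)²)² = 256² = 65536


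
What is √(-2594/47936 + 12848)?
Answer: 71*√91508326/5992 ≈ 113.35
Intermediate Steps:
√(-2594/47936 + 12848) = √(-2594*1/47936 + 12848) = √(-1297/23968 + 12848) = √(307939567/23968) = 71*√91508326/5992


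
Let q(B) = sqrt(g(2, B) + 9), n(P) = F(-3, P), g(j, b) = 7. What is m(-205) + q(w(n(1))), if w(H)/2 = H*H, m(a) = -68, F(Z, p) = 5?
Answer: -64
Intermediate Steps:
n(P) = 5
w(H) = 2*H**2 (w(H) = 2*(H*H) = 2*H**2)
q(B) = 4 (q(B) = sqrt(7 + 9) = sqrt(16) = 4)
m(-205) + q(w(n(1))) = -68 + 4 = -64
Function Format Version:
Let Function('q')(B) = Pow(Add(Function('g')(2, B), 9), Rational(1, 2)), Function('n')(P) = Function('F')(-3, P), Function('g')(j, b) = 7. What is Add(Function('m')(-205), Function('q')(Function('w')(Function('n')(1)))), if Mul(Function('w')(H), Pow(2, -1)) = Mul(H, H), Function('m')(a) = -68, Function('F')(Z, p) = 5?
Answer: -64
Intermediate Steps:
Function('n')(P) = 5
Function('w')(H) = Mul(2, Pow(H, 2)) (Function('w')(H) = Mul(2, Mul(H, H)) = Mul(2, Pow(H, 2)))
Function('q')(B) = 4 (Function('q')(B) = Pow(Add(7, 9), Rational(1, 2)) = Pow(16, Rational(1, 2)) = 4)
Add(Function('m')(-205), Function('q')(Function('w')(Function('n')(1)))) = Add(-68, 4) = -64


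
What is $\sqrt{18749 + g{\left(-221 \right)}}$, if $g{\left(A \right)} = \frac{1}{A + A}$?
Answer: $\frac{\sqrt{3662879194}}{442} \approx 136.93$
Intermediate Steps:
$g{\left(A \right)} = \frac{1}{2 A}$
$\sqrt{18749 + g{\left(-221 \right)}} = \sqrt{18749 + \frac{1}{2 \left(-221\right)}} = \sqrt{18749 + \frac{1}{2} \left(- \frac{1}{221}\right)} = \sqrt{18749 - \frac{1}{442}} = \sqrt{\frac{8287057}{442}} = \frac{\sqrt{3662879194}}{442}$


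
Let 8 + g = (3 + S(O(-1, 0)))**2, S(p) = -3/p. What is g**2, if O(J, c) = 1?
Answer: 64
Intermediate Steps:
g = -8 (g = -8 + (3 - 3/1)**2 = -8 + (3 - 3*1)**2 = -8 + (3 - 3)**2 = -8 + 0**2 = -8 + 0 = -8)
g**2 = (-8)**2 = 64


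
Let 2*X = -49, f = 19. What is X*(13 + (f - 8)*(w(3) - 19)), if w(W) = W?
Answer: 7987/2 ≈ 3993.5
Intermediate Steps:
X = -49/2 (X = (1/2)*(-49) = -49/2 ≈ -24.500)
X*(13 + (f - 8)*(w(3) - 19)) = -49*(13 + (19 - 8)*(3 - 19))/2 = -49*(13 + 11*(-16))/2 = -49*(13 - 176)/2 = -49/2*(-163) = 7987/2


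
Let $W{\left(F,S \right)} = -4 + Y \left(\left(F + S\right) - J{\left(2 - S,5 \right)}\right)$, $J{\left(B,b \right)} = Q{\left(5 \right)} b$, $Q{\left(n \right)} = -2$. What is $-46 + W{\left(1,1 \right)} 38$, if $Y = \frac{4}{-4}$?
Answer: $-654$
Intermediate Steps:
$J{\left(B,b \right)} = - 2 b$
$Y = -1$ ($Y = 4 \left(- \frac{1}{4}\right) = -1$)
$W{\left(F,S \right)} = -14 - F - S$ ($W{\left(F,S \right)} = -4 - \left(\left(F + S\right) - \left(-2\right) 5\right) = -4 - \left(\left(F + S\right) - -10\right) = -4 - \left(\left(F + S\right) + 10\right) = -4 - \left(10 + F + S\right) = -14 - F - S$)
$-46 + W{\left(1,1 \right)} 38 = -46 + \left(-14 - 1 - 1\right) 38 = -46 - 608 = -654$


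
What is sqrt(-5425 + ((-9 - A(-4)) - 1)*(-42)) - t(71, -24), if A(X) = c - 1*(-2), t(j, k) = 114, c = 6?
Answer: -114 + I*sqrt(4669) ≈ -114.0 + 68.33*I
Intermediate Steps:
A(X) = 8 (A(X) = 6 - 1*(-2) = 6 + 2 = 8)
sqrt(-5425 + ((-9 - A(-4)) - 1)*(-42)) - t(71, -24) = sqrt(-5425 + ((-9 - 1*8) - 1)*(-42)) - 1*114 = sqrt(-5425 + ((-9 - 8) - 1)*(-42)) - 114 = sqrt(-5425 + (-17 - 1)*(-42)) - 114 = sqrt(-5425 - 18*(-42)) - 114 = sqrt(-5425 + 756) - 114 = sqrt(-4669) - 114 = I*sqrt(4669) - 114 = -114 + I*sqrt(4669)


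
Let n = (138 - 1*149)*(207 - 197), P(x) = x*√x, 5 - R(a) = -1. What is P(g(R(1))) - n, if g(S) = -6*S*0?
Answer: 110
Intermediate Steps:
R(a) = 6 (R(a) = 5 - 1*(-1) = 5 + 1 = 6)
g(S) = 0 (g(S) = -6*S*0 = 0)
P(x) = x^(3/2)
n = -110 (n = (138 - 149)*10 = -11*10 = -110)
P(g(R(1))) - n = 0^(3/2) - 1*(-110) = 0 + 110 = 110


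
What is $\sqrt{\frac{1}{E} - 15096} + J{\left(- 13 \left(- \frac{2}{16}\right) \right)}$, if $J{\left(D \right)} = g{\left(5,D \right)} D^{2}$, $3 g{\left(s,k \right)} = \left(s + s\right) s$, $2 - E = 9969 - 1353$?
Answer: $\frac{4225}{96} + \frac{i \sqrt{1120138244230}}{8614} \approx 44.01 + 122.87 i$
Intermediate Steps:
$E = -8614$ ($E = 2 - \left(9969 - 1353\right) = 2 - 8616 = -8614$)
$g{\left(s,k \right)} = \frac{2 s^{2}}{3}$ ($g{\left(s,k \right)} = \frac{\left(s + s\right) s}{3} = \frac{2 s s}{3} = \frac{2 s^{2}}{3}$)
$J{\left(D \right)} = \frac{50 D^{2}}{3}$ ($J{\left(D \right)} = \frac{2 \cdot 5^{2}}{3} D^{2} = \frac{2}{3} \cdot 25 D^{2} = \frac{50 D^{2}}{3}$)
$\sqrt{\frac{1}{E} - 15096} + J{\left(- 13 \left(- \frac{2}{16}\right) \right)} = \sqrt{\frac{1}{-8614} - 15096} + \frac{50 \left(- 13 \left(- \frac{2}{16}\right)\right)^{2}}{3} = \sqrt{- \frac{1}{8614} - 15096} + \frac{50 \left(- 13 \left(\left(-2\right) \frac{1}{16}\right)\right)^{2}}{3} = \sqrt{- \frac{130036945}{8614}} + \frac{50 \left(\left(-13\right) \left(- \frac{1}{8}\right)\right)^{2}}{3} = \frac{i \sqrt{1120138244230}}{8614} + \frac{50 \left(\frac{13}{8}\right)^{2}}{3} = \frac{i \sqrt{1120138244230}}{8614} + \frac{50}{3} \cdot \frac{169}{64} = \frac{i \sqrt{1120138244230}}{8614} + \frac{4225}{96} = \frac{4225}{96} + \frac{i \sqrt{1120138244230}}{8614}$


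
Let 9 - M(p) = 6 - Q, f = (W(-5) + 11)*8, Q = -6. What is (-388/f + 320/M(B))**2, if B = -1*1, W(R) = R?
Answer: 210681/16 ≈ 13168.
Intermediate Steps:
f = 48 (f = (-5 + 11)*8 = 6*8 = 48)
B = -1
M(p) = -3 (M(p) = 9 - (6 - 1*(-6)) = 9 - (6 + 6) = 9 - 1*12 = 9 - 12 = -3)
(-388/f + 320/M(B))**2 = (-388/48 + 320/(-3))**2 = (-388*1/48 + 320*(-1/3))**2 = (-97/12 - 320/3)**2 = (-459/4)**2 = 210681/16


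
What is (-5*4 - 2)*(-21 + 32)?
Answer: -242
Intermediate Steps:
(-5*4 - 2)*(-21 + 32) = (-20 - 2)*11 = -22*11 = -242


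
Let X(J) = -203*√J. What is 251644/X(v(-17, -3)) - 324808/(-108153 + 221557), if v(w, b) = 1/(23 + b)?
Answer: -81202/28351 - 503288*√5/203 ≈ -5546.6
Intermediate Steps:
251644/X(v(-17, -3)) - 324808/(-108153 + 221557) = 251644/((-203/√(23 - 3))) - 324808/(-108153 + 221557) = 251644/((-203*√5/10)) - 324808/113404 = 251644/((-203*√5/10)) - 324808*1/113404 = 251644/((-203*√5/10)) - 81202/28351 = 251644*(-2*√5/203) - 81202/28351 = -503288*√5/203 - 81202/28351 = -81202/28351 - 503288*√5/203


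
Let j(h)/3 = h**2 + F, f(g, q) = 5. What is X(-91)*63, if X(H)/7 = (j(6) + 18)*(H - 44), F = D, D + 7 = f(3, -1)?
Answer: -7144200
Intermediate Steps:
D = -2 (D = -7 + 5 = -2)
F = -2
j(h) = -6 + 3*h**2 (j(h) = 3*(h**2 - 2) = 3*(-2 + h**2) = -6 + 3*h**2)
X(H) = -36960 + 840*H (X(H) = 7*(((-6 + 3*6**2) + 18)*(H - 44)) = 7*(((-6 + 3*36) + 18)*(-44 + H)) = 7*(((-6 + 108) + 18)*(-44 + H)) = 7*((102 + 18)*(-44 + H)) = 7*(120*(-44 + H)) = 7*(-5280 + 120*H) = -36960 + 840*H)
X(-91)*63 = (-36960 + 840*(-91))*63 = (-36960 - 76440)*63 = -113400*63 = -7144200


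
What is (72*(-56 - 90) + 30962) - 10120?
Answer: 10330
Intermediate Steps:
(72*(-56 - 90) + 30962) - 10120 = (72*(-146) + 30962) - 10120 = (-10512 + 30962) - 10120 = 20450 - 10120 = 10330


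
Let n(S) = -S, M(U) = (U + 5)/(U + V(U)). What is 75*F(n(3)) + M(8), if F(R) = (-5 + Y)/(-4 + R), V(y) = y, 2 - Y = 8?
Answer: 13291/112 ≈ 118.67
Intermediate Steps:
Y = -6 (Y = 2 - 1*8 = 2 - 8 = -6)
M(U) = (5 + U)/(2*U) (M(U) = (U + 5)/(U + U) = (5 + U)/((2*U)) = (5 + U)*(1/(2*U)) = (5 + U)/(2*U))
F(R) = -11/(-4 + R) (F(R) = (-5 - 6)/(-4 + R) = -11/(-4 + R))
75*F(n(3)) + M(8) = 75*(-11/(-4 - 1*3)) + (1/2)*(5 + 8)/8 = 75*(-11/(-4 - 3)) + (1/2)*(1/8)*13 = 75*(-11/(-7)) + 13/16 = 75*(-11*(-1/7)) + 13/16 = 75*(11/7) + 13/16 = 825/7 + 13/16 = 13291/112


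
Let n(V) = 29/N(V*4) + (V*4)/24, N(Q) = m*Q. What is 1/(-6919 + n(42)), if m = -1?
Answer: -168/1161245 ≈ -0.00014467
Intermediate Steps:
N(Q) = -Q
n(V) = -29/(4*V) + V/6 (n(V) = 29/((-V*4)) + (V*4)/24 = 29/((-4*V)) + (4*V)*(1/24) = 29/((-4*V)) + V/6 = 29*(-1/(4*V)) + V/6 = -29/(4*V) + V/6)
1/(-6919 + n(42)) = 1/(-6919 + (-29/4/42 + (⅙)*42)) = 1/(-6919 + (-29/4*1/42 + 7)) = 1/(-6919 + (-29/168 + 7)) = 1/(-6919 + 1147/168) = 1/(-1161245/168) = -168/1161245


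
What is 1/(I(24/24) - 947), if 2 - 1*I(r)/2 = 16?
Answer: -1/975 ≈ -0.0010256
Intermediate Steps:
I(r) = -28 (I(r) = 4 - 2*16 = 4 - 32 = -28)
1/(I(24/24) - 947) = 1/(-28 - 947) = 1/(-975) = -1/975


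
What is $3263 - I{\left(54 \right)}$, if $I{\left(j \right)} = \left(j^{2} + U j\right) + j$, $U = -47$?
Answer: $2831$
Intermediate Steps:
$I{\left(j \right)} = j^{2} - 46 j$ ($I{\left(j \right)} = \left(j^{2} - 47 j\right) + j = j^{2} - 46 j$)
$3263 - I{\left(54 \right)} = 3263 - 54 \left(-46 + 54\right) = 3263 - 54 \cdot 8 = 3263 - 432 = 2831$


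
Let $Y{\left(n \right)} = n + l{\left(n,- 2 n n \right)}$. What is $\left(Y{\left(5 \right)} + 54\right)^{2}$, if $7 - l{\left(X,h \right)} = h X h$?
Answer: $154604356$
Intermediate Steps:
$l{\left(X,h \right)} = 7 - X h^{2}$ ($l{\left(X,h \right)} = 7 - h X h = 7 - X h h = 7 - X h^{2}$)
$Y{\left(n \right)} = 7 + n - 4 n^{5}$ ($Y{\left(n \right)} = n - \left(-7 + n \left(- 2 n n\right)^{2}\right) = n - \left(-7 + n \left(- 2 n^{2}\right)^{2}\right) = n - \left(-7 + n 4 n^{4}\right) = n - \left(-7 + 4 n^{5}\right) = 7 + n - 4 n^{5}$)
$\left(Y{\left(5 \right)} + 54\right)^{2} = \left(\left(7 + 5 - 4 \cdot 5^{5}\right) + 54\right)^{2} = \left(\left(7 + 5 - 12500\right) + 54\right)^{2} = \left(-12488 + 54\right)^{2} = \left(-12434\right)^{2} = 154604356$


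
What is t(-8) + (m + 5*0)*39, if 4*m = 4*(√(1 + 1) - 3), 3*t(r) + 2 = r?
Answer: -361/3 + 39*√2 ≈ -65.179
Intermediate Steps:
t(r) = -⅔ + r/3
m = -3 + √2 (m = (4*(√(1 + 1) - 3))/4 = (4*(√2 - 3))/4 = (4*(-3 + √2))/4 = (-12 + 4*√2)/4 = -3 + √2 ≈ -1.5858)
t(-8) + (m + 5*0)*39 = (-⅔ + (⅓)*(-8)) + ((-3 + √2) + 5*0)*39 = (-⅔ - 8/3) + ((-3 + √2) + 0)*39 = -10/3 + (-3 + √2)*39 = -10/3 + (-117 + 39*√2) = -361/3 + 39*√2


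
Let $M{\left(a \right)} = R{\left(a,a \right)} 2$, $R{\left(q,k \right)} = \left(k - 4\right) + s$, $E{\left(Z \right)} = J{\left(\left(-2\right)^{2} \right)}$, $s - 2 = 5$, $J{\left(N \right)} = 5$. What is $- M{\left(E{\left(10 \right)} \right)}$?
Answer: $-16$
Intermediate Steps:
$s = 7$ ($s = 2 + 5 = 7$)
$E{\left(Z \right)} = 5$
$R{\left(q,k \right)} = 3 + k$ ($R{\left(q,k \right)} = \left(k - 4\right) + 7 = \left(-4 + k\right) + 7 = 3 + k$)
$M{\left(a \right)} = 6 + 2 a$ ($M{\left(a \right)} = \left(3 + a\right) 2 = 6 + 2 a$)
$- M{\left(E{\left(10 \right)} \right)} = - (6 + 2 \cdot 5) = - (6 + 10) = \left(-1\right) 16 = -16$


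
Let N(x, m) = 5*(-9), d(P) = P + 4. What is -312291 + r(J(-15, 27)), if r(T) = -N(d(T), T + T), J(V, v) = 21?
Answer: -312246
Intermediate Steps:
d(P) = 4 + P
N(x, m) = -45
r(T) = 45 (r(T) = -1*(-45) = 45)
-312291 + r(J(-15, 27)) = -312291 + 45 = -312246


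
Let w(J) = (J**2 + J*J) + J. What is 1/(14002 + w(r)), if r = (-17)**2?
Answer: 1/181333 ≈ 5.5147e-6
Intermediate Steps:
r = 289
w(J) = J + 2*J**2 (w(J) = (J**2 + J**2) + J = 2*J**2 + J = J + 2*J**2)
1/(14002 + w(r)) = 1/(14002 + 289*(1 + 2*289)) = 1/(14002 + 289*(1 + 578)) = 1/(14002 + 289*579) = 1/(14002 + 167331) = 1/181333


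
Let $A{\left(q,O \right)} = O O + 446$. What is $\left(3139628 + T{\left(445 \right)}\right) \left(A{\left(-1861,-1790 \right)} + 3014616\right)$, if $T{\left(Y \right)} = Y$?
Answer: $19528622678826$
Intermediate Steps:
$A{\left(q,O \right)} = 446 + O^{2}$ ($A{\left(q,O \right)} = O^{2} + 446 = 446 + O^{2}$)
$\left(3139628 + T{\left(445 \right)}\right) \left(A{\left(-1861,-1790 \right)} + 3014616\right) = \left(3139628 + 445\right) \left(\left(446 + \left(-1790\right)^{2}\right) + 3014616\right) = 3140073 \left(\left(446 + 3204100\right) + 3014616\right) = 3140073 \left(3204546 + 3014616\right) = 3140073 \cdot 6219162 = 19528622678826$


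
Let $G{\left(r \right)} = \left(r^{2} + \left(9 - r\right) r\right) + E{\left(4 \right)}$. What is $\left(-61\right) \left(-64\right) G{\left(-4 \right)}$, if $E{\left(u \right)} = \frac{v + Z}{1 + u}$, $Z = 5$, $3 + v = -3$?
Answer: $- \frac{706624}{5} \approx -1.4132 \cdot 10^{5}$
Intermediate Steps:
$v = -6$ ($v = -3 - 3 = -6$)
$E{\left(u \right)} = - \frac{1}{1 + u}$ ($E{\left(u \right)} = \frac{-6 + 5}{1 + u} = - \frac{1}{1 + u}$)
$G{\left(r \right)} = - \frac{1}{5} + r^{2} + r \left(9 - r\right)$ ($G{\left(r \right)} = \left(r^{2} + \left(9 - r\right) r\right) - \frac{1}{1 + 4} = \left(r^{2} + r \left(9 - r\right)\right) - \frac{1}{5} = - \frac{1}{5} + r^{2} + r \left(9 - r\right)$)
$\left(-61\right) \left(-64\right) G{\left(-4 \right)} = \left(-61\right) \left(-64\right) \left(- \frac{1}{5} + 9 \left(-4\right)\right) = 3904 \left(- \frac{1}{5} - 36\right) = 3904 \left(- \frac{181}{5}\right) = - \frac{706624}{5}$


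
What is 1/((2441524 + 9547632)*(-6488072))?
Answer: -1/77786507347232 ≈ -1.2856e-14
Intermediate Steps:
1/((2441524 + 9547632)*(-6488072)) = -1/6488072/11989156 = (1/11989156)*(-1/6488072) = -1/77786507347232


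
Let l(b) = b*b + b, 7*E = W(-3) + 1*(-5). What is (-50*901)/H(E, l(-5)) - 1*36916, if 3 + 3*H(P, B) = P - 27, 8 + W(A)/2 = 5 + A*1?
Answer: -7433882/227 ≈ -32748.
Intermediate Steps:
W(A) = -6 + 2*A (W(A) = -16 + 2*(5 + A*1) = -16 + 2*(5 + A) = -16 + (10 + 2*A) = -6 + 2*A)
E = -17/7 (E = ((-6 + 2*(-3)) + 1*(-5))/7 = ((-6 - 6) - 5)/7 = (-12 - 5)/7 = (1/7)*(-17) = -17/7 ≈ -2.4286)
l(b) = b + b**2 (l(b) = b**2 + b = b + b**2)
H(P, B) = -10 + P/3 (H(P, B) = -1 + (P - 27)/3 = -1 + (-27 + P)/3 = -1 + (-9 + P/3) = -10 + P/3)
(-50*901)/H(E, l(-5)) - 1*36916 = (-50*901)/(-10 + (1/3)*(-17/7)) - 1*36916 = -45050/(-10 - 17/21) - 36916 = -45050/(-227/21) - 36916 = -45050*(-21/227) - 36916 = 946050/227 - 36916 = -7433882/227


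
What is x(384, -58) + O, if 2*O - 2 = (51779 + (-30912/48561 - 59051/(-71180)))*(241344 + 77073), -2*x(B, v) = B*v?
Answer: 18996625504538936909/2304381320 ≈ 8.2437e+9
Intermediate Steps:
x(B, v) = -B*v/2
O = 18996599842948557389/2304381320 (O = 1 + ((51779 + (-30912/48561 - 59051/(-71180)))*(241344 + 77073))/2 = 1 + ((51779 + (-30912*1/48561 - 59051*(-1/71180)))*318417)/2 = 1 + ((51779 + (-10304/16187 + 59051/71180))*318417)/2 = 1 + ((51779 + 222419817/1152190660)*318417)/2 = 1 + ((59659502603957/1152190660)*318417)/2 = 1 + (½)*(18996599840644176069/1152190660) = 1 + 18996599840644176069/2304381320 = 18996599842948557389/2304381320 ≈ 8.2437e+9)
x(384, -58) + O = -½*384*(-58) + 18996599842948557389/2304381320 = 11136 + 18996599842948557389/2304381320 = 18996625504538936909/2304381320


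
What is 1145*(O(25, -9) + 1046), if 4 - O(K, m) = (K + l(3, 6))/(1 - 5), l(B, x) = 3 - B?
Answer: 4837625/4 ≈ 1.2094e+6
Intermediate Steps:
O(K, m) = 4 + K/4 (O(K, m) = 4 - (K + (3 - 1*3))/(1 - 5) = 4 - (K + (3 - 3))/(-4) = 4 - (K + 0)*(-1)/4 = 4 - K*(-1)/4 = 4 - (-1)*K/4 = 4 + K/4)
1145*(O(25, -9) + 1046) = 1145*((4 + (¼)*25) + 1046) = 1145*((4 + 25/4) + 1046) = 1145*(41/4 + 1046) = 1145*(4225/4) = 4837625/4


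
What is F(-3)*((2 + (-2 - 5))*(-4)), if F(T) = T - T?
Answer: 0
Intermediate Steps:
F(T) = 0
F(-3)*((2 + (-2 - 5))*(-4)) = 0*((2 + (-2 - 5))*(-4)) = 0*((2 - 7)*(-4)) = 0*(-5*(-4)) = 0*20 = 0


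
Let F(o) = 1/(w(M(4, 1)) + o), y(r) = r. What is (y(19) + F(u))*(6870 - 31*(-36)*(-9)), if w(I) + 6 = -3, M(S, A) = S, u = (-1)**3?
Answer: -299943/5 ≈ -59989.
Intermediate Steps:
u = -1
w(I) = -9 (w(I) = -6 - 3 = -9)
F(o) = 1/(-9 + o)
(y(19) + F(u))*(6870 - 31*(-36)*(-9)) = (19 + 1/(-9 - 1))*(6870 - 31*(-36)*(-9)) = (19 + 1/(-10))*(6870 + 1116*(-9)) = (19 - 1/10)*(6870 - 10044) = (189/10)*(-3174) = -299943/5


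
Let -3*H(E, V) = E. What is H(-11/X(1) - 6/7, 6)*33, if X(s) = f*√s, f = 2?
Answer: 979/14 ≈ 69.929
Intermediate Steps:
X(s) = 2*√s
H(E, V) = -E/3
H(-11/X(1) - 6/7, 6)*33 = -(-11/(2*√1) - 6/7)/3*33 = -(-11/(2*1) - 6*⅐)/3*33 = -(-11/2 - 6/7)/3*33 = -⅓*(-89/14)*33 = (89/42)*33 = 979/14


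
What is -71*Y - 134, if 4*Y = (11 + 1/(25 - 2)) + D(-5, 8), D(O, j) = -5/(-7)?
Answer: -220699/644 ≈ -342.70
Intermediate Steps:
D(O, j) = 5/7 (D(O, j) = -5*(-⅐) = 5/7)
Y = 1893/644 (Y = ((11 + 1/(25 - 2)) + 5/7)/4 = ((11 + 1/23) + 5/7)/4 = (254/23 + 5/7)/4 = (¼)*(1893/161) = 1893/644 ≈ 2.9394)
-71*Y - 134 = -71*1893/644 - 134 = -134403/644 - 134 = -220699/644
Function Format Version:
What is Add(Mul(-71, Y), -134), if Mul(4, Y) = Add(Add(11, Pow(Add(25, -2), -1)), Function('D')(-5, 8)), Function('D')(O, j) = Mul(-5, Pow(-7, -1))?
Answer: Rational(-220699, 644) ≈ -342.70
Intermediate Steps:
Function('D')(O, j) = Rational(5, 7) (Function('D')(O, j) = Mul(-5, Rational(-1, 7)) = Rational(5, 7))
Y = Rational(1893, 644) (Y = Mul(Rational(1, 4), Add(Add(11, Pow(Add(25, -2), -1)), Rational(5, 7))) = Mul(Rational(1, 4), Add(Add(11, Pow(23, -1)), Rational(5, 7))) = Mul(Rational(1, 4), Add(Add(11, Rational(1, 23)), Rational(5, 7))) = Mul(Rational(1, 4), Add(Rational(254, 23), Rational(5, 7))) = Mul(Rational(1, 4), Rational(1893, 161)) = Rational(1893, 644) ≈ 2.9394)
Add(Mul(-71, Y), -134) = Add(Mul(-71, Rational(1893, 644)), -134) = Add(Rational(-134403, 644), -134) = Rational(-220699, 644)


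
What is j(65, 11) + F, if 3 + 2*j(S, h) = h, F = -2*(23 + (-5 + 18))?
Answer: -68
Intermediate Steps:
F = -72 (F = -2*(23 + 13) = -2*36 = -72)
j(S, h) = -3/2 + h/2
j(65, 11) + F = (-3/2 + (½)*11) - 72 = (-3/2 + 11/2) - 72 = 4 - 72 = -68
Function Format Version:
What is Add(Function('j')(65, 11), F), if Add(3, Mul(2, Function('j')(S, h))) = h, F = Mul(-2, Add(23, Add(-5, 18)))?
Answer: -68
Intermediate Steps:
F = -72 (F = Mul(-2, Add(23, 13)) = Mul(-2, 36) = -72)
Function('j')(S, h) = Add(Rational(-3, 2), Mul(Rational(1, 2), h))
Add(Function('j')(65, 11), F) = Add(Add(Rational(-3, 2), Mul(Rational(1, 2), 11)), -72) = Add(Add(Rational(-3, 2), Rational(11, 2)), -72) = Add(4, -72) = -68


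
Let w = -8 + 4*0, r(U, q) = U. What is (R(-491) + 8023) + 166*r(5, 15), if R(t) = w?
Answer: 8845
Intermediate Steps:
w = -8 (w = -8 + 0 = -8)
R(t) = -8
(R(-491) + 8023) + 166*r(5, 15) = (-8 + 8023) + 166*5 = 8015 + 830 = 8845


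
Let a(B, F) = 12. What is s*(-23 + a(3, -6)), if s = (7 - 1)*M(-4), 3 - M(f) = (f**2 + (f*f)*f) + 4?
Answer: -3102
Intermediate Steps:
M(f) = -1 - f**2 - f**3 (M(f) = 3 - ((f**2 + (f*f)*f) + 4) = 3 - ((f**2 + f**2*f) + 4) = 3 - ((f**2 + f**3) + 4) = 3 - (4 + f**2 + f**3) = 3 + (-4 - f**2 - f**3) = -1 - f**2 - f**3)
s = 282 (s = (7 - 1)*(-1 - 1*(-4)**2 - 1*(-4)**3) = 6*(-1 - 1*16 - 1*(-64)) = 6*(-1 - 16 + 64) = 6*47 = 282)
s*(-23 + a(3, -6)) = 282*(-23 + 12) = 282*(-11) = -3102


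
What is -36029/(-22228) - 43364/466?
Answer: -473552739/5179124 ≈ -91.435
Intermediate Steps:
-36029/(-22228) - 43364/466 = -36029*(-1/22228) - 43364*1/466 = 36029/22228 - 21682/233 = -473552739/5179124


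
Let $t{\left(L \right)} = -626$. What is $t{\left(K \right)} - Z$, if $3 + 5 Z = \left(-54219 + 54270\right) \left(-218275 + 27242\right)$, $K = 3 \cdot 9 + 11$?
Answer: $\frac{9739556}{5} \approx 1.9479 \cdot 10^{6}$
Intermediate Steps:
$K = 38$ ($K = 27 + 11 = 38$)
$Z = - \frac{9742686}{5}$ ($Z = - \frac{3}{5} + \frac{\left(-54219 + 54270\right) \left(-218275 + 27242\right)}{5} = - \frac{3}{5} + \frac{51 \left(-191033\right)}{5} = - \frac{3}{5} + \frac{1}{5} \left(-9742683\right) = - \frac{3}{5} - \frac{9742683}{5} = - \frac{9742686}{5} \approx -1.9485 \cdot 10^{6}$)
$t{\left(K \right)} - Z = -626 - - \frac{9742686}{5} = -626 + \frac{9742686}{5} = \frac{9739556}{5}$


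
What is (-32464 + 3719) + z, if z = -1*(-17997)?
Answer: -10748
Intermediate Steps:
z = 17997
(-32464 + 3719) + z = (-32464 + 3719) + 17997 = -28745 + 17997 = -10748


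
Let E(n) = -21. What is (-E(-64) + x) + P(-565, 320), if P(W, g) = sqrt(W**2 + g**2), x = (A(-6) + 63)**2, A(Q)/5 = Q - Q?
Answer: 3990 + 5*sqrt(16865) ≈ 4639.3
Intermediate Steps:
A(Q) = 0 (A(Q) = 5*(Q - Q) = 5*0 = 0)
x = 3969 (x = (0 + 63)**2 = 63**2 = 3969)
(-E(-64) + x) + P(-565, 320) = (-1*(-21) + 3969) + sqrt((-565)**2 + 320**2) = (21 + 3969) + sqrt(319225 + 102400) = 3990 + sqrt(421625) = 3990 + 5*sqrt(16865)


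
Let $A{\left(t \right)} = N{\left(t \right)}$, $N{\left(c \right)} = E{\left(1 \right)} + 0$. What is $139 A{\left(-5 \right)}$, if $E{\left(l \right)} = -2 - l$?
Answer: $-417$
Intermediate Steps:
$N{\left(c \right)} = -3$ ($N{\left(c \right)} = \left(-2 - 1\right) + 0 = -3 + 0 = -3$)
$A{\left(t \right)} = -3$
$139 A{\left(-5 \right)} = 139 \left(-3\right) = -417$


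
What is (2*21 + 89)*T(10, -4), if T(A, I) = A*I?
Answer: -5240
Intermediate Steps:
(2*21 + 89)*T(10, -4) = (2*21 + 89)*(10*(-4)) = (42 + 89)*(-40) = 131*(-40) = -5240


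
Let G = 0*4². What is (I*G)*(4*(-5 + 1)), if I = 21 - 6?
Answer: 0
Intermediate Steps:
G = 0 (G = 0*16 = 0)
I = 15
(I*G)*(4*(-5 + 1)) = (15*0)*(4*(-5 + 1)) = 0*(4*(-4)) = 0*(-16) = 0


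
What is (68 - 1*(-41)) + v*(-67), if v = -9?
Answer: 712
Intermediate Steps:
(68 - 1*(-41)) + v*(-67) = (68 - 1*(-41)) - 9*(-67) = (68 + 41) + 603 = 109 + 603 = 712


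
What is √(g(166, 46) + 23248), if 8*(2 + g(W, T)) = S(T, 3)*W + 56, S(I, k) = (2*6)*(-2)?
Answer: √22755 ≈ 150.85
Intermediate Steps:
S(I, k) = -24 (S(I, k) = 12*(-2) = -24)
g(W, T) = 5 - 3*W (g(W, T) = -2 + (-24*W + 56)/8 = -2 + (56 - 24*W)/8 = -2 + (7 - 3*W) = 5 - 3*W)
√(g(166, 46) + 23248) = √((5 - 3*166) + 23248) = √((5 - 498) + 23248) = √(-493 + 23248) = √22755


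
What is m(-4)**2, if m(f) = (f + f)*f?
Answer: 1024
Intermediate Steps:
m(f) = 2*f**2 (m(f) = (2*f)*f = 2*f**2)
m(-4)**2 = (2*(-4)**2)**2 = (2*16)**2 = 32**2 = 1024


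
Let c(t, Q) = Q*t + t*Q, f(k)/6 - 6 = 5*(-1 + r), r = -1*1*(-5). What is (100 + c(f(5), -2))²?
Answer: 274576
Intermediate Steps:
r = 5 (r = -1*(-5) = 5)
f(k) = 156 (f(k) = 36 + 6*(5*(-1 + 5)) = 36 + 6*(5*4) = 36 + 6*20 = 36 + 120 = 156)
c(t, Q) = 2*Q*t (c(t, Q) = Q*t + Q*t = 2*Q*t)
(100 + c(f(5), -2))² = (100 + 2*(-2)*156)² = (100 - 624)² = (-524)² = 274576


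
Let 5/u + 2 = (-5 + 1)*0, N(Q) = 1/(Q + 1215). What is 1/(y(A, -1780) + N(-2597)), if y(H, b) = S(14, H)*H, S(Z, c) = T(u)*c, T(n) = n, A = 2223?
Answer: -691/8536836848 ≈ -8.0943e-8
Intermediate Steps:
N(Q) = 1/(1215 + Q)
u = -5/2 (u = 5/(-2 + (-5 + 1)*0) = 5/(-2 - 4*0) = 5/(-2 + 0) = 5/(-2) = 5*(-½) = -5/2 ≈ -2.5000)
S(Z, c) = -5*c/2
y(H, b) = -5*H²/2 (y(H, b) = (-5*H/2)*H = -5*H²/2)
1/(y(A, -1780) + N(-2597)) = 1/(-5/2*2223² + 1/(1215 - 2597)) = 1/(-5/2*4941729 + 1/(-1382)) = 1/(-24708645/2 - 1/1382) = 1/(-8536836848/691) = -691/8536836848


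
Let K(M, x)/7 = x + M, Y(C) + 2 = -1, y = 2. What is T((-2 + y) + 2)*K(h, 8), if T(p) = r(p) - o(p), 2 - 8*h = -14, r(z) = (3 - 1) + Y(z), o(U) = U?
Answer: -210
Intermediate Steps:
Y(C) = -3 (Y(C) = -2 - 1 = -3)
r(z) = -1 (r(z) = (3 - 1) - 3 = 2 - 3 = -1)
h = 2 (h = ¼ - ⅛*(-14) = ¼ + 7/4 = 2)
K(M, x) = 7*M + 7*x (K(M, x) = 7*(x + M) = 7*(M + x) = 7*M + 7*x)
T(p) = -1 - p
T((-2 + y) + 2)*K(h, 8) = (-1 - ((-2 + 2) + 2))*(7*2 + 7*8) = (-1 - (0 + 2))*(14 + 56) = (-1 - 1*2)*70 = (-1 - 2)*70 = -3*70 = -210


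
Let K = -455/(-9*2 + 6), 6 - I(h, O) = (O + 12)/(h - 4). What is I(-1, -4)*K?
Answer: 1729/6 ≈ 288.17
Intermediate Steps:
I(h, O) = 6 - (12 + O)/(-4 + h) (I(h, O) = 6 - (O + 12)/(h - 4) = 6 - (12 + O)/(-4 + h))
K = 455/12 (K = -455/(-18 + 6) = -455/(-12) = -455*(-1/12) = 455/12 ≈ 37.917)
I(-1, -4)*K = ((-36 - 1*(-4) + 6*(-1))/(-4 - 1))*(455/12) = ((-36 + 4 - 6)/(-5))*(455/12) = -⅕*(-38)*(455/12) = (38/5)*(455/12) = 1729/6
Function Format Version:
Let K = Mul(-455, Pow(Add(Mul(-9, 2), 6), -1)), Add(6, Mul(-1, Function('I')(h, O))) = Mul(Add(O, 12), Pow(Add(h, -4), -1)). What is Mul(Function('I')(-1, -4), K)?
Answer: Rational(1729, 6) ≈ 288.17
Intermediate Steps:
Function('I')(h, O) = Add(6, Mul(-1, Pow(Add(-4, h), -1), Add(12, O))) (Function('I')(h, O) = Add(6, Mul(-1, Mul(Add(O, 12), Pow(Add(h, -4), -1)))) = Add(6, Mul(-1, Mul(Add(12, O), Pow(Add(-4, h), -1)))) = Add(6, Mul(-1, Mul(Pow(Add(-4, h), -1), Add(12, O)))) = Add(6, Mul(-1, Pow(Add(-4, h), -1), Add(12, O))))
K = Rational(455, 12) (K = Mul(-455, Pow(Add(-18, 6), -1)) = Mul(-455, Pow(-12, -1)) = Mul(-455, Rational(-1, 12)) = Rational(455, 12) ≈ 37.917)
Mul(Function('I')(-1, -4), K) = Mul(Mul(Pow(Add(-4, -1), -1), Add(-36, Mul(-1, -4), Mul(6, -1))), Rational(455, 12)) = Mul(Mul(Pow(-5, -1), Add(-36, 4, -6)), Rational(455, 12)) = Mul(Mul(Rational(-1, 5), -38), Rational(455, 12)) = Mul(Rational(38, 5), Rational(455, 12)) = Rational(1729, 6)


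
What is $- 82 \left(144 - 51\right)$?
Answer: $-7626$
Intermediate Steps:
$- 82 \left(144 - 51\right) = \left(-82\right) 93 = -7626$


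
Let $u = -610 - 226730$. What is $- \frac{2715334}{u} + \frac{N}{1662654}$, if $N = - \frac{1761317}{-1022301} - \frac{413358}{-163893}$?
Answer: $\frac{1167318629652892629821}{97733155677196119885} \approx 11.944$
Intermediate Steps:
$N = \frac{237081274613}{55849325931}$ ($N = \left(-1761317\right) \left(- \frac{1}{1022301}\right) - - \frac{137786}{54631} = \frac{1761317}{1022301} + \frac{137786}{54631} = \frac{237081274613}{55849325931} \approx 4.245$)
$u = -227340$ ($u = -610 - 226730 = -227340$)
$- \frac{2715334}{u} + \frac{N}{1662654} = - \frac{2715334}{-227340} + \frac{237081274613}{55849325931 \cdot 1662654} = \left(-2715334\right) \left(- \frac{1}{227340}\right) + \frac{237081274613}{55849325931} \cdot \frac{1}{1662654} = \frac{1357667}{113670} + \frac{237081274613}{92858105156480874} = \frac{1167318629652892629821}{97733155677196119885}$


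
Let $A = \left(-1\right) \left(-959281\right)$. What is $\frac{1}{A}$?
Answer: $\frac{1}{959281} \approx 1.0424 \cdot 10^{-6}$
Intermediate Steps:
$A = 959281$
$\frac{1}{A} = \frac{1}{959281}$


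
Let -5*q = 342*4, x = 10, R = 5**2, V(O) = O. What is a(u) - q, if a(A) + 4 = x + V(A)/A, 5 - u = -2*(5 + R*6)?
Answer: 1403/5 ≈ 280.60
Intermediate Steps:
R = 25
q = -1368/5 (q = -342*4/5 = -1/5*1368 = -1368/5 ≈ -273.60)
u = 315 (u = 5 - (-2)*(5 + 25*6) = 5 - (-2)*(5 + 150) = 5 - (-2)*155 = 5 - 1*(-310) = 5 + 310 = 315)
a(A) = 7 (a(A) = -4 + (10 + A/A) = -4 + (10 + 1) = -4 + 11 = 7)
a(u) - q = 7 - 1*(-1368/5) = 7 + 1368/5 = 1403/5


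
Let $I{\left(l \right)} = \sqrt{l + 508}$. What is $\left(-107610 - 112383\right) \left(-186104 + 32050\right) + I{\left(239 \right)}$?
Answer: $33890801622 + 3 \sqrt{83} \approx 3.3891 \cdot 10^{10}$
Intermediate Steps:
$I{\left(l \right)} = \sqrt{508 + l}$
$\left(-107610 - 112383\right) \left(-186104 + 32050\right) + I{\left(239 \right)} = \left(-107610 - 112383\right) \left(-186104 + 32050\right) + \sqrt{508 + 239} = \left(-219993\right) \left(-154054\right) + \sqrt{747} = 33890801622 + 3 \sqrt{83}$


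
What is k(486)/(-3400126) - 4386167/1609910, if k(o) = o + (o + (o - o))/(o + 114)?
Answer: -149143041773291/54738968486600 ≈ -2.7246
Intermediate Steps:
k(o) = o + o/(114 + o) (k(o) = o + (o + 0)/(114 + o) = o + o/(114 + o))
k(486)/(-3400126) - 4386167/1609910 = (486*(115 + 486)/(114 + 486))/(-3400126) - 4386167/1609910 = (486*601/600)*(-1/3400126) - 4386167*1/1609910 = (486*(1/600)*601)*(-1/3400126) - 4386167/1609910 = (48681/100)*(-1/3400126) - 4386167/1609910 = -48681/340012600 - 4386167/1609910 = -149143041773291/54738968486600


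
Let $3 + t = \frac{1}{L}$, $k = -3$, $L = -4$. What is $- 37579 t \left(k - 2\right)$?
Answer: $- \frac{2442635}{4} \approx -6.1066 \cdot 10^{5}$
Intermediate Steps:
$t = - \frac{13}{4}$ ($t = -3 + \frac{1}{-4} = -3 - \frac{1}{4} = - \frac{13}{4} \approx -3.25$)
$- 37579 t \left(k - 2\right) = - 37579 \left(- \frac{13 \left(-3 - 2\right)}{4}\right) = - 37579 \left(\left(- \frac{13}{4}\right) \left(-5\right)\right) = \left(-37579\right) \frac{65}{4} = - \frac{2442635}{4}$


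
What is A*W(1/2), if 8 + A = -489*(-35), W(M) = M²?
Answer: 17107/4 ≈ 4276.8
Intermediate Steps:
A = 17107 (A = -8 - 489*(-35) = -8 + 17115 = 17107)
A*W(1/2) = 17107*(1/2)² = 17107*(½)² = 17107*(¼) = 17107/4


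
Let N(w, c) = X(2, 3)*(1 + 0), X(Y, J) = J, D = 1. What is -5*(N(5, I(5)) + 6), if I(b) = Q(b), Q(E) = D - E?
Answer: -45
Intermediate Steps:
Q(E) = 1 - E
I(b) = 1 - b
N(w, c) = 3 (N(w, c) = 3*(1 + 0) = 3*1 = 3)
-5*(N(5, I(5)) + 6) = -5*(3 + 6) = -5*9 = -45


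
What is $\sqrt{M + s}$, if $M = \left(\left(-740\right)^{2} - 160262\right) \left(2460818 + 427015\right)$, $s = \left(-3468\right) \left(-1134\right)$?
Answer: $\sqrt{1118571391266} \approx 1.0576 \cdot 10^{6}$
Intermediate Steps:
$s = 3932712$
$M = 1118567458554$ ($M = \left(547600 - 160262\right) 2887833 = 387338 \cdot 2887833 = 1118567458554$)
$\sqrt{M + s} = \sqrt{1118567458554 + 3932712} = \sqrt{1118571391266}$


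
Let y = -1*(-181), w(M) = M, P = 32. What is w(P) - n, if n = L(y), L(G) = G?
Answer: -149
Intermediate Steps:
y = 181
n = 181
w(P) - n = 32 - 1*181 = 32 - 181 = -149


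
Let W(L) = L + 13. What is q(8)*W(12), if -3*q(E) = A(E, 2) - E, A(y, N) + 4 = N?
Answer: 250/3 ≈ 83.333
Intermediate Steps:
A(y, N) = -4 + N
q(E) = 2/3 + E/3 (q(E) = -((-4 + 2) - E)/3 = -(-2 - E)/3 = 2/3 + E/3)
W(L) = 13 + L
q(8)*W(12) = (2/3 + (1/3)*8)*(13 + 12) = (2/3 + 8/3)*25 = (10/3)*25 = 250/3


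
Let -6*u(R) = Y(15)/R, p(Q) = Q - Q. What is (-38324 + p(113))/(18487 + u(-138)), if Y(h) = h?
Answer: -10577424/5102417 ≈ -2.0730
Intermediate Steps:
p(Q) = 0
u(R) = -5/(2*R)
(-38324 + p(113))/(18487 + u(-138)) = (-38324 + 0)/(18487 - 5/2/(-138)) = -38324/(18487 - 5/2*(-1/138)) = -38324/(18487 + 5/276) = -38324/5102417/276 = -38324*276/5102417 = -10577424/5102417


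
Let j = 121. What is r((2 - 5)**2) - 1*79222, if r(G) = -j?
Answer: -79343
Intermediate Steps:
r(G) = -121 (r(G) = -1*121 = -121)
r((2 - 5)**2) - 1*79222 = -121 - 1*79222 = -121 - 79222 = -79343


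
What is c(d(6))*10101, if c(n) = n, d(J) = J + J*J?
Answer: 424242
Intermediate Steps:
d(J) = J + J²
c(d(6))*10101 = (6*(1 + 6))*10101 = (6*7)*10101 = 42*10101 = 424242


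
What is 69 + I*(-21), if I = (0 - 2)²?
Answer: -15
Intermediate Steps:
I = 4 (I = (-2)² = 4)
69 + I*(-21) = 69 + 4*(-21) = 69 - 84 = -15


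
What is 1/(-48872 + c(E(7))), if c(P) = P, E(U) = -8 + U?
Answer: -1/48873 ≈ -2.0461e-5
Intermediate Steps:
1/(-48872 + c(E(7))) = 1/(-48872 + (-8 + 7)) = 1/(-48872 - 1) = 1/(-48873) = -1/48873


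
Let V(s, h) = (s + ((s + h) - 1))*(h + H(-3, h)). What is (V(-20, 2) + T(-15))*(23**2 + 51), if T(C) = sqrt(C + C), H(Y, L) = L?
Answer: -90480 + 580*I*sqrt(30) ≈ -90480.0 + 3176.8*I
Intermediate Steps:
T(C) = sqrt(2)*sqrt(C) (T(C) = sqrt(2*C) = sqrt(2)*sqrt(C))
V(s, h) = 2*h*(-1 + h + 2*s) (V(s, h) = (s + ((s + h) - 1))*(h + h) = (s + ((h + s) - 1))*(2*h) = (s + (-1 + h + s))*(2*h) = (-1 + h + 2*s)*(2*h) = 2*h*(-1 + h + 2*s))
(V(-20, 2) + T(-15))*(23**2 + 51) = (2*2*(-1 + 2 + 2*(-20)) + sqrt(2)*sqrt(-15))*(23**2 + 51) = (2*2*(-1 + 2 - 40) + sqrt(2)*(I*sqrt(15)))*(529 + 51) = (2*2*(-39) + I*sqrt(30))*580 = (-156 + I*sqrt(30))*580 = -90480 + 580*I*sqrt(30)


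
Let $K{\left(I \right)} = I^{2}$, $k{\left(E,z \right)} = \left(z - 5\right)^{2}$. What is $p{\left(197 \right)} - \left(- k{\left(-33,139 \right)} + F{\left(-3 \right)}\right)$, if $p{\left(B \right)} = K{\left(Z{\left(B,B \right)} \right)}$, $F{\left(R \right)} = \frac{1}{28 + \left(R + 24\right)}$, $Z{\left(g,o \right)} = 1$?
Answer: $\frac{879892}{49} \approx 17957.0$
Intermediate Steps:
$F{\left(R \right)} = \frac{1}{52 + R}$ ($F{\left(R \right)} = \frac{1}{28 + \left(24 + R\right)} = \frac{1}{52 + R}$)
$k{\left(E,z \right)} = \left(-5 + z\right)^{2}$
$p{\left(B \right)} = 1$ ($p{\left(B \right)} = 1^{2} = 1$)
$p{\left(197 \right)} - \left(- k{\left(-33,139 \right)} + F{\left(-3 \right)}\right) = 1 + \left(\left(-5 + 139\right)^{2} - \frac{1}{52 - 3}\right) = 1 + \left(134^{2} - \frac{1}{49}\right) = 1 + \left(17956 - \frac{1}{49}\right) = 1 + \frac{879843}{49} = \frac{879892}{49}$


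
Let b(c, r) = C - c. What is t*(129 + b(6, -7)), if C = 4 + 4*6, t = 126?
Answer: 19026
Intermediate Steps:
C = 28 (C = 4 + 24 = 28)
b(c, r) = 28 - c
t*(129 + b(6, -7)) = 126*(129 + (28 - 1*6)) = 126*(129 + (28 - 6)) = 126*(129 + 22) = 126*151 = 19026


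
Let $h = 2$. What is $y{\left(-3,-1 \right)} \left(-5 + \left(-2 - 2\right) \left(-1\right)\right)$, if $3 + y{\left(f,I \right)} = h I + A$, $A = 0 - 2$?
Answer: $7$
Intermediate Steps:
$A = -2$
$y{\left(f,I \right)} = -5 + 2 I$ ($y{\left(f,I \right)} = -3 + \left(2 I - 2\right) = -3 + \left(-2 + 2 I\right) = -5 + 2 I$)
$y{\left(-3,-1 \right)} \left(-5 + \left(-2 - 2\right) \left(-1\right)\right) = \left(-5 + 2 \left(-1\right)\right) \left(-5 + \left(-2 - 2\right) \left(-1\right)\right) = \left(-5 - 2\right) \left(-5 + \left(-2 - 2\right) \left(-1\right)\right) = - 7 \left(-5 - -4\right) = - 7 \left(-5 + 4\right) = \left(-7\right) \left(-1\right) = 7$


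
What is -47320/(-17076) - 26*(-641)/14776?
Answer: 122973617/31539372 ≈ 3.8991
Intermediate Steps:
-47320/(-17076) - 26*(-641)/14776 = -47320*(-1/17076) + 16666*(1/14776) = 11830/4269 + 8333/7388 = 122973617/31539372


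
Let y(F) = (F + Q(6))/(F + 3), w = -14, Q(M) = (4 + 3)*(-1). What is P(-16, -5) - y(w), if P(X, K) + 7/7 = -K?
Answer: 23/11 ≈ 2.0909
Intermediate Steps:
Q(M) = -7 (Q(M) = 7*(-1) = -7)
P(X, K) = -1 - K
y(F) = (-7 + F)/(3 + F) (y(F) = (F - 7)/(F + 3) = (-7 + F)/(3 + F))
P(-16, -5) - y(w) = (-1 - 1*(-5)) - (-7 - 14)/(3 - 14) = (-1 + 5) - (-21)/(-11) = 4 - (-1)*(-21)/11 = 4 - 1*21/11 = 4 - 21/11 = 23/11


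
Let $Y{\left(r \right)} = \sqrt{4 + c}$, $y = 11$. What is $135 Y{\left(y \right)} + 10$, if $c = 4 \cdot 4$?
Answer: $10 + 270 \sqrt{5} \approx 613.74$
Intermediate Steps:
$c = 16$
$Y{\left(r \right)} = 2 \sqrt{5}$ ($Y{\left(r \right)} = \sqrt{4 + 16} = \sqrt{20} = 2 \sqrt{5}$)
$135 Y{\left(y \right)} + 10 = 135 \cdot 2 \sqrt{5} + 10 = 270 \sqrt{5} + 10 = 10 + 270 \sqrt{5}$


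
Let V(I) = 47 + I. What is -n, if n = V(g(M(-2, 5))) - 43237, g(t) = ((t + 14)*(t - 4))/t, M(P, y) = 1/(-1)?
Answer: 43125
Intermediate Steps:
M(P, y) = -1
g(t) = (-4 + t)*(14 + t)/t (g(t) = ((14 + t)*(-4 + t))/t = ((-4 + t)*(14 + t))/t = (-4 + t)*(14 + t)/t)
n = -43125 (n = (47 + (10 - 1 - 56/(-1))) - 43237 = (47 + (10 - 1 - 56*(-1))) - 43237 = (47 + (10 - 1 + 56)) - 43237 = (47 + 65) - 43237 = 112 - 43237 = -43125)
-n = -1*(-43125) = 43125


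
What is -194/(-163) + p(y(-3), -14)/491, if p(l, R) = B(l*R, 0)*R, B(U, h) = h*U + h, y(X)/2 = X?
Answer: 194/163 ≈ 1.1902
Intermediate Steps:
y(X) = 2*X
B(U, h) = h + U*h (B(U, h) = U*h + h = h + U*h)
p(l, R) = 0 (p(l, R) = (0*(1 + l*R))*R = (0*(1 + R*l))*R = 0*R = 0)
-194/(-163) + p(y(-3), -14)/491 = -194/(-163) + 0/491 = -194*(-1/163) + 0*(1/491) = 194/163 + 0 = 194/163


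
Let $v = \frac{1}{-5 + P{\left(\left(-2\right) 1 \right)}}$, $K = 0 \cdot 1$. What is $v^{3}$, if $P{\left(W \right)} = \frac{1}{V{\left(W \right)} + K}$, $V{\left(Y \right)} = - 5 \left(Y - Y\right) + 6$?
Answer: $- \frac{216}{24389} \approx -0.0088564$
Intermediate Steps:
$K = 0$
$V{\left(Y \right)} = 6$ ($V{\left(Y \right)} = \left(-5\right) 0 + 6 = 0 + 6 = 6$)
$P{\left(W \right)} = \frac{1}{6}$ ($P{\left(W \right)} = \frac{1}{6 + 0} = \frac{1}{6}$)
$v = - \frac{6}{29}$ ($v = \frac{1}{-5 + \frac{1}{6}} = \frac{1}{- \frac{29}{6}} = - \frac{6}{29} \approx -0.2069$)
$v^{3} = \left(- \frac{6}{29}\right)^{3} = - \frac{216}{24389}$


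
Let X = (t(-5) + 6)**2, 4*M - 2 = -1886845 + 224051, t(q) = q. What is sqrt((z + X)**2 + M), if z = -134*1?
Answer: I*sqrt(398009) ≈ 630.88*I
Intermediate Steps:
z = -134
M = -415698 (M = 1/2 + (-1886845 + 224051)/4 = 1/2 + (1/4)*(-1662794) = 1/2 - 831397/2 = -415698)
X = 1 (X = (-5 + 6)**2 = 1**2 = 1)
sqrt((z + X)**2 + M) = sqrt((-134 + 1)**2 - 415698) = sqrt((-133)**2 - 415698) = sqrt(17689 - 415698) = sqrt(-398009) = I*sqrt(398009)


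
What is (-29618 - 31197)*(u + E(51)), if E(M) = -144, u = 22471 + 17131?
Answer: -2399638270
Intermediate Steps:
u = 39602
(-29618 - 31197)*(u + E(51)) = (-29618 - 31197)*(39602 - 144) = -60815*39458 = -2399638270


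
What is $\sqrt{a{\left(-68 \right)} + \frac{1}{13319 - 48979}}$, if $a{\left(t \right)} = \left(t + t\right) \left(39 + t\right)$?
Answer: $\frac{\sqrt{1253832692685}}{17830} \approx 62.801$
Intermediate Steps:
$a{\left(t \right)} = 2 t \left(39 + t\right)$
$\sqrt{a{\left(-68 \right)} + \frac{1}{13319 - 48979}} = \sqrt{2 \left(-68\right) \left(39 - 68\right) + \frac{1}{13319 - 48979}} = \sqrt{2 \left(-68\right) \left(-29\right) + \frac{1}{-35660}} = \sqrt{3944 - \frac{1}{35660}} = \sqrt{\frac{140643039}{35660}} = \frac{\sqrt{1253832692685}}{17830}$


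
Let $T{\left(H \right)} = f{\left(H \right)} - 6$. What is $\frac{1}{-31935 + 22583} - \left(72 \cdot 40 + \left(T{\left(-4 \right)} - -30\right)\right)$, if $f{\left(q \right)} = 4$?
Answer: $- \frac{27195617}{9352} \approx -2908.0$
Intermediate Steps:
$T{\left(H \right)} = -2$ ($T{\left(H \right)} = 4 - 6 = -2$)
$\frac{1}{-31935 + 22583} - \left(72 \cdot 40 + \left(T{\left(-4 \right)} - -30\right)\right) = \frac{1}{-31935 + 22583} - \left(72 \cdot 40 - -28\right) = \frac{1}{-9352} - \left(2880 + \left(-2 + 30\right)\right) = - \frac{1}{9352} - \left(2880 + 28\right) = - \frac{1}{9352} - 2908 = - \frac{27195617}{9352}$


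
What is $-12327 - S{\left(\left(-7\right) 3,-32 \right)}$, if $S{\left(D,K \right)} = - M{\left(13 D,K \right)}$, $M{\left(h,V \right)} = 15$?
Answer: $-12312$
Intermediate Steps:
$S{\left(D,K \right)} = -15$ ($S{\left(D,K \right)} = \left(-1\right) 15 = -15$)
$-12327 - S{\left(\left(-7\right) 3,-32 \right)} = -12327 - -15 = -12327 + 15 = -12312$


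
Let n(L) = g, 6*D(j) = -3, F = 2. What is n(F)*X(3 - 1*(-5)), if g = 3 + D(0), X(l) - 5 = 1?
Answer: 15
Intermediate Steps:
X(l) = 6 (X(l) = 5 + 1 = 6)
D(j) = -1/2 (D(j) = (1/6)*(-3) = -1/2)
g = 5/2 (g = 3 - 1/2 = 5/2 ≈ 2.5000)
n(L) = 5/2
n(F)*X(3 - 1*(-5)) = (5/2)*6 = 15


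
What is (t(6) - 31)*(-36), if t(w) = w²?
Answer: -180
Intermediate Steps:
(t(6) - 31)*(-36) = (6² - 31)*(-36) = (36 - 31)*(-36) = 5*(-36) = -180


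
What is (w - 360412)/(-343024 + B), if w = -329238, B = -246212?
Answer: 344825/294618 ≈ 1.1704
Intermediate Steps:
(w - 360412)/(-343024 + B) = (-329238 - 360412)/(-343024 - 246212) = -689650/(-589236) = -689650*(-1/589236) = 344825/294618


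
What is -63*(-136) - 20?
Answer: 8548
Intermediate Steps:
-63*(-136) - 20 = 8568 - 20 = 8548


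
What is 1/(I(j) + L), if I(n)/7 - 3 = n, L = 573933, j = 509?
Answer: 1/577517 ≈ 1.7316e-6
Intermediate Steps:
I(n) = 21 + 7*n
1/(I(j) + L) = 1/((21 + 7*509) + 573933) = 1/((21 + 3563) + 573933) = 1/(3584 + 573933) = 1/577517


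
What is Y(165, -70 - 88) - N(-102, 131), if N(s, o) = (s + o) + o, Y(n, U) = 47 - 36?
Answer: -149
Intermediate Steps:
Y(n, U) = 11
N(s, o) = s + 2*o (N(s, o) = (o + s) + o = s + 2*o)
Y(165, -70 - 88) - N(-102, 131) = 11 - (-102 + 2*131) = 11 - (-102 + 262) = 11 - 1*160 = 11 - 160 = -149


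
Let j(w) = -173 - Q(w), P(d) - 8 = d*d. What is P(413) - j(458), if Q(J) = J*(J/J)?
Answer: 171208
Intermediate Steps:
P(d) = 8 + d² (P(d) = 8 + d*d = 8 + d²)
Q(J) = J (Q(J) = J*1 = J)
j(w) = -173 - w
P(413) - j(458) = (8 + 413²) - (-173 - 1*458) = (8 + 170569) - (-173 - 458) = 170577 - 1*(-631) = 170577 + 631 = 171208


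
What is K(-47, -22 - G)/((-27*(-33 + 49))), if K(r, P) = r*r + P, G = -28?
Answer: -2215/432 ≈ -5.1273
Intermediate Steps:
K(r, P) = P + r**2 (K(r, P) = r**2 + P = P + r**2)
K(-47, -22 - G)/((-27*(-33 + 49))) = ((-22 - 1*(-28)) + (-47)**2)/((-27*(-33 + 49))) = ((-22 + 28) + 2209)/((-27*16)) = (6 + 2209)/(-432) = 2215*(-1/432) = -2215/432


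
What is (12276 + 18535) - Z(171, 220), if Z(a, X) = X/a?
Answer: 5268461/171 ≈ 30810.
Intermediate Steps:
(12276 + 18535) - Z(171, 220) = (12276 + 18535) - 220/171 = 30811 - 220/171 = 5268461/171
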